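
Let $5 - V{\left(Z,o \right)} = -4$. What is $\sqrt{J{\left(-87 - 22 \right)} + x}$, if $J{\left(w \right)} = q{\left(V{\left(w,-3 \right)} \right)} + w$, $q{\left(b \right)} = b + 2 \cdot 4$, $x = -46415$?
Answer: $i \sqrt{46507} \approx 215.65 i$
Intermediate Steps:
$V{\left(Z,o \right)} = 9$ ($V{\left(Z,o \right)} = 5 - -4 = 5 + 4 = 9$)
$q{\left(b \right)} = 8 + b$ ($q{\left(b \right)} = b + 8 = 8 + b$)
$J{\left(w \right)} = 17 + w$ ($J{\left(w \right)} = \left(8 + 9\right) + w = 17 + w$)
$\sqrt{J{\left(-87 - 22 \right)} + x} = \sqrt{\left(17 - 109\right) - 46415} = \sqrt{-92 - 46415} = \sqrt{-46507} = i \sqrt{46507}$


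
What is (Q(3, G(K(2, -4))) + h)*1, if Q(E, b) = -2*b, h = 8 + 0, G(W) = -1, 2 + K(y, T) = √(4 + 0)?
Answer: 10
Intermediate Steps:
K(y, T) = 0 (K(y, T) = -2 + √(4 + 0) = -2 + √4 = -2 + 2 = 0)
h = 8
(Q(3, G(K(2, -4))) + h)*1 = (-2*(-1) + 8)*1 = (2 + 8)*1 = 10*1 = 10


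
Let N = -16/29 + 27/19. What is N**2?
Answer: 229441/303601 ≈ 0.75573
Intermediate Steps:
N = 479/551 (N = -16*1/29 + 27*(1/19) = -16/29 + 27/19 = 479/551 ≈ 0.86933)
N**2 = (479/551)**2 = 229441/303601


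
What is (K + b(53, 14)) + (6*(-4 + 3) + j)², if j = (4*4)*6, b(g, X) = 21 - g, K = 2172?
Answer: 10240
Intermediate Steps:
j = 96 (j = 16*6 = 96)
(K + b(53, 14)) + (6*(-4 + 3) + j)² = (2172 + (21 - 1*53)) + (6*(-4 + 3) + 96)² = (2172 + (21 - 53)) + (6*(-1) + 96)² = (2172 - 32) + (-6 + 96)² = 2140 + 90² = 2140 + 8100 = 10240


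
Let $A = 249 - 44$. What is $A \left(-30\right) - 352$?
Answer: $-6502$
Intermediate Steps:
$A = 205$ ($A = 249 - 44 = 205$)
$A \left(-30\right) - 352 = 205 \left(-30\right) - 352 = -6150 - 352 = -6502$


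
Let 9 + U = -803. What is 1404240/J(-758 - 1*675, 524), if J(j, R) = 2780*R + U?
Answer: 351060/363977 ≈ 0.96451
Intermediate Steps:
U = -812 (U = -9 - 803 = -812)
J(j, R) = -812 + 2780*R (J(j, R) = 2780*R - 812 = -812 + 2780*R)
1404240/J(-758 - 1*675, 524) = 1404240/(-812 + 2780*524) = 1404240/(-812 + 1456720) = 1404240/1455908 = 1404240*(1/1455908) = 351060/363977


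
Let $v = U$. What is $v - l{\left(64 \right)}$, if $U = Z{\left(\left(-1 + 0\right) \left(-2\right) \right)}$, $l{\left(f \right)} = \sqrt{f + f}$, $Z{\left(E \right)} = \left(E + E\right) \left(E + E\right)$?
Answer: $16 - 8 \sqrt{2} \approx 4.6863$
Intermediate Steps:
$Z{\left(E \right)} = 4 E^{2}$ ($Z{\left(E \right)} = 2 E 2 E = 4 E^{2}$)
$l{\left(f \right)} = \sqrt{2} \sqrt{f}$ ($l{\left(f \right)} = \sqrt{2 f} = \sqrt{2} \sqrt{f}$)
$U = 16$ ($U = 4 \left(\left(-1 + 0\right) \left(-2\right)\right)^{2} = 4 \left(\left(-1\right) \left(-2\right)\right)^{2} = 4 \cdot 2^{2} = 4 \cdot 4 = 16$)
$v = 16$
$v - l{\left(64 \right)} = 16 - \sqrt{2} \sqrt{64} = 16 - \sqrt{2} \cdot 8 = 16 - 8 \sqrt{2}$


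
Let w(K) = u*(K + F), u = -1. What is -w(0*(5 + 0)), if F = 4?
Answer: 4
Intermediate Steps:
w(K) = -4 - K (w(K) = -(K + 4) = -(4 + K) = -4 - K)
-w(0*(5 + 0)) = -(-4 - 0*(5 + 0)) = -(-4 - 0*5) = -(-4 - 1*0) = -(-4 + 0) = -1*(-4) = 4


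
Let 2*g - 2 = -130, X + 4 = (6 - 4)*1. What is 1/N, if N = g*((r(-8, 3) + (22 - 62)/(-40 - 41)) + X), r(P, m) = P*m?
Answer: 81/132224 ≈ 0.00061260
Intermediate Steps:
X = -2 (X = -4 + (6 - 4)*1 = -4 + 2*1 = -4 + 2 = -2)
g = -64 (g = 1 + (1/2)*(-130) = 1 - 65 = -64)
N = 132224/81 (N = -64*((-8*3 + (22 - 62)/(-40 - 41)) - 2) = -64*((-24 - 40/(-81)) - 2) = -64*((-24 - 40*(-1/81)) - 2) = -64*((-24 + 40/81) - 2) = -64*(-1904/81 - 2) = -64*(-2066/81) = 132224/81 ≈ 1632.4)
1/N = 1/(132224/81) = 81/132224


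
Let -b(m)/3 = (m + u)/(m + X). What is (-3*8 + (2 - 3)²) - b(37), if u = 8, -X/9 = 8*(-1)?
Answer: -2372/109 ≈ -21.761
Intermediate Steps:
X = 72 (X = -72*(-1) = -9*(-8) = 72)
b(m) = -3*(8 + m)/(72 + m) (b(m) = -3*(m + 8)/(m + 72) = -3*(8 + m)/(72 + m))
(-3*8 + (2 - 3)²) - b(37) = (-3*8 + (2 - 3)²) - 3*(-8 - 1*37)/(72 + 37) = (-24 + (-1)²) - 3*(-8 - 37)/109 = (-24 + 1) - 3*(-45)/109 = -23 - 1*(-135/109) = -23 + 135/109 = -2372/109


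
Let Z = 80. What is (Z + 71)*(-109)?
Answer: -16459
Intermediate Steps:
(Z + 71)*(-109) = (80 + 71)*(-109) = 151*(-109) = -16459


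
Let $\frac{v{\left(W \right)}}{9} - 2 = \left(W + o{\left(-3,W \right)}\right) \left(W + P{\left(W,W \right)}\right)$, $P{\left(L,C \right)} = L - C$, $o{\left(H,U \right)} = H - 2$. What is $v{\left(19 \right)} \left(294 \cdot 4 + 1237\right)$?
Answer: $5820156$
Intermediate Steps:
$o{\left(H,U \right)} = -2 + H$
$v{\left(W \right)} = 18 + 9 W \left(-5 + W\right)$ ($v{\left(W \right)} = 18 + 9 \left(W - 5\right) \left(W + \left(W - W\right)\right) = 18 + 9 \left(W - 5\right) \left(W + 0\right) = 18 + 9 \left(-5 + W\right) W = 18 + 9 W \left(-5 + W\right)$)
$v{\left(19 \right)} \left(294 \cdot 4 + 1237\right) = \left(18 - 855 + 9 \cdot 19^{2}\right) \left(294 \cdot 4 + 1237\right) = \left(18 - 855 + 9 \cdot 361\right) \left(1176 + 1237\right) = \left(18 - 855 + 3249\right) 2413 = 2412 \cdot 2413 = 5820156$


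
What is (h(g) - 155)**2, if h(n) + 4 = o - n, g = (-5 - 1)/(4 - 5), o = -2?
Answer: 27889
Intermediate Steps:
g = 6 (g = -6/(-1) = -6*(-1) = 6)
h(n) = -6 - n (h(n) = -4 + (-2 - n) = -6 - n)
(h(g) - 155)**2 = ((-6 - 1*6) - 155)**2 = ((-6 - 6) - 155)**2 = (-12 - 155)**2 = (-167)**2 = 27889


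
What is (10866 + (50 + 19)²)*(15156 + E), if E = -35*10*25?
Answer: 100106562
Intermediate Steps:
E = -8750 (E = -350*25 = -8750)
(10866 + (50 + 19)²)*(15156 + E) = (10866 + (50 + 19)²)*(15156 - 8750) = (10866 + 69²)*6406 = (10866 + 4761)*6406 = 15627*6406 = 100106562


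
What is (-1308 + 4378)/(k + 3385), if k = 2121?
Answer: 1535/2753 ≈ 0.55757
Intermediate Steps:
(-1308 + 4378)/(k + 3385) = (-1308 + 4378)/(2121 + 3385) = 3070/5506 = 3070*(1/5506) = 1535/2753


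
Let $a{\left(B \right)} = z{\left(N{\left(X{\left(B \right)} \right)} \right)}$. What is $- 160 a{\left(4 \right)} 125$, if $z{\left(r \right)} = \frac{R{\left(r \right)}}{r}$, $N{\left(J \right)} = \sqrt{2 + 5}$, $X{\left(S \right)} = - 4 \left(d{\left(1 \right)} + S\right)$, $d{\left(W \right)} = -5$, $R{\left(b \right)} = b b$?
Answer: $- 20000 \sqrt{7} \approx -52915.0$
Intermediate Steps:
$R{\left(b \right)} = b^{2}$
$X{\left(S \right)} = 20 - 4 S$ ($X{\left(S \right)} = - 4 \left(-5 + S\right) = 20 - 4 S$)
$N{\left(J \right)} = \sqrt{7}$
$z{\left(r \right)} = r$ ($z{\left(r \right)} = \frac{r^{2}}{r} = r$)
$a{\left(B \right)} = \sqrt{7}$
$- 160 a{\left(4 \right)} 125 = - 160 \sqrt{7} \cdot 125 = - 20000 \sqrt{7}$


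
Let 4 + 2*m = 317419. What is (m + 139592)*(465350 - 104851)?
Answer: 215073342901/2 ≈ 1.0754e+11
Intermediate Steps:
m = 317415/2 (m = -2 + (1/2)*317419 = -2 + 317419/2 = 317415/2 ≈ 1.5871e+5)
(m + 139592)*(465350 - 104851) = (317415/2 + 139592)*(465350 - 104851) = (596599/2)*360499 = 215073342901/2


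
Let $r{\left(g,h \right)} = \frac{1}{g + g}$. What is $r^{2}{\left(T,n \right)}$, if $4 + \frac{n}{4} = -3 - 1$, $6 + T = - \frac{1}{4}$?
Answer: $\frac{4}{625} \approx 0.0064$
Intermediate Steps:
$T = - \frac{25}{4}$ ($T = -6 - \frac{1}{4} = - \frac{25}{4} \approx -6.25$)
$n = -32$ ($n = -16 + 4 \left(-3 - 1\right) = -16 + 4 \left(-4\right) = -16 - 16 = -32$)
$r{\left(g,h \right)} = \frac{1}{2 g}$
$r^{2}{\left(T,n \right)} = \left(\frac{1}{2 \left(- \frac{25}{4}\right)}\right)^{2} = \left(\frac{1}{2} \left(- \frac{4}{25}\right)\right)^{2} = \left(- \frac{2}{25}\right)^{2} = \frac{4}{625}$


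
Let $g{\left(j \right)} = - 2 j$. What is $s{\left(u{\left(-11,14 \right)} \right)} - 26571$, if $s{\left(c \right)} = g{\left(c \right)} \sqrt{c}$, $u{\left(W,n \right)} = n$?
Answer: $-26571 - 28 \sqrt{14} \approx -26676.0$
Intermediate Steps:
$s{\left(c \right)} = - 2 c^{\frac{3}{2}}$ ($s{\left(c \right)} = - 2 c \sqrt{c} = - 2 c^{\frac{3}{2}}$)
$s{\left(u{\left(-11,14 \right)} \right)} - 26571 = - 2 \cdot 14^{\frac{3}{2}} - 26571 = - 2 \cdot 14 \sqrt{14} - 26571 = - 28 \sqrt{14} - 26571 = -26571 - 28 \sqrt{14}$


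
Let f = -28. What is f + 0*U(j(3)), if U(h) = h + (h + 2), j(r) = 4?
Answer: -28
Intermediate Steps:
U(h) = 2 + 2*h (U(h) = h + (2 + h) = 2 + 2*h)
f + 0*U(j(3)) = -28 + 0*(2 + 2*4) = -28 + 0*(2 + 8) = -28 + 0*10 = -28 + 0 = -28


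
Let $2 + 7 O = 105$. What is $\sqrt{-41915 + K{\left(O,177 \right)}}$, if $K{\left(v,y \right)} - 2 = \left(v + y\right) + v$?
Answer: $\frac{i \sqrt{2043622}}{7} \approx 204.22 i$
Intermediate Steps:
$O = \frac{103}{7}$ ($O = - \frac{2}{7} + \frac{1}{7} \cdot 105 = - \frac{2}{7} + 15 = \frac{103}{7} \approx 14.714$)
$K{\left(v,y \right)} = 2 + y + 2 v$ ($K{\left(v,y \right)} = 2 + \left(\left(v + y\right) + v\right) = 2 + \left(y + 2 v\right) = 2 + y + 2 v$)
$\sqrt{-41915 + K{\left(O,177 \right)}} = \sqrt{-41915 + \left(2 + 177 + 2 \cdot \frac{103}{7}\right)} = \sqrt{-41915 + \left(2 + 177 + \frac{206}{7}\right)} = \sqrt{-41915 + \frac{1459}{7}} = \sqrt{- \frac{291946}{7}} = \frac{i \sqrt{2043622}}{7}$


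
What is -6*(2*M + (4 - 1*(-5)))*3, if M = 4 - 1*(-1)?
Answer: -342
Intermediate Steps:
M = 5 (M = 4 + 1 = 5)
-6*(2*M + (4 - 1*(-5)))*3 = -6*(2*5 + (4 - 1*(-5)))*3 = -6*(10 + (4 + 5))*3 = -6*(10 + 9)*3 = -6*19*3 = -114*3 = -342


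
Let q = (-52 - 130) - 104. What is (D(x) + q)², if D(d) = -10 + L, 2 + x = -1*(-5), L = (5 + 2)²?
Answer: 61009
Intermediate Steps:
q = -286 (q = -182 - 104 = -286)
L = 49 (L = 7² = 49)
x = 3 (x = -2 - 1*(-5) = -2 + 5 = 3)
D(d) = 39 (D(d) = -10 + 49 = 39)
(D(x) + q)² = (39 - 286)² = (-247)² = 61009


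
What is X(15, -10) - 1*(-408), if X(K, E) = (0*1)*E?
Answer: 408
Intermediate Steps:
X(K, E) = 0 (X(K, E) = 0*E = 0)
X(15, -10) - 1*(-408) = 0 - 1*(-408) = 0 + 408 = 408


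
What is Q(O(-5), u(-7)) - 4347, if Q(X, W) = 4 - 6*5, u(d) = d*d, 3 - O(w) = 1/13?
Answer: -4373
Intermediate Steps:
O(w) = 38/13 (O(w) = 3 - 1/13 = 38/13)
u(d) = d²
Q(X, W) = -26 (Q(X, W) = 4 - 30 = -26)
Q(O(-5), u(-7)) - 4347 = -26 - 4347 = -4373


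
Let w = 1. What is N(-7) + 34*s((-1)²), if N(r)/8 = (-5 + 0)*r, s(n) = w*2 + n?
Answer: 382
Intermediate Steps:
s(n) = 2 + n (s(n) = 1*2 + n = 2 + n)
N(r) = -40*r (N(r) = 8*((-5 + 0)*r) = 8*(-5*r) = -40*r)
N(-7) + 34*s((-1)²) = -40*(-7) + 34*(2 + (-1)²) = 280 + 34*(2 + 1) = 280 + 34*3 = 280 + 102 = 382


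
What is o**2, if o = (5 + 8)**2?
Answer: 28561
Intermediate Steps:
o = 169 (o = 13**2 = 169)
o**2 = 169**2 = 28561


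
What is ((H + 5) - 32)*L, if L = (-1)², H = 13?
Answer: -14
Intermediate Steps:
L = 1
((H + 5) - 32)*L = ((13 + 5) - 32)*1 = (18 - 32)*1 = -14*1 = -14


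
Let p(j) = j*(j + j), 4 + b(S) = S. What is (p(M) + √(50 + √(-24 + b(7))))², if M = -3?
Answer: (18 + √(50 + I*√21))² ≈ 628.83 + 16.236*I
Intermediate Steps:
b(S) = -4 + S
p(j) = 2*j² (p(j) = j*(2*j) = 2*j²)
(p(M) + √(50 + √(-24 + b(7))))² = (2*(-3)² + √(50 + √(-24 + (-4 + 7))))² = (2*9 + √(50 + √(-24 + 3)))² = (18 + √(50 + √(-21)))² = (18 + √(50 + I*√21))²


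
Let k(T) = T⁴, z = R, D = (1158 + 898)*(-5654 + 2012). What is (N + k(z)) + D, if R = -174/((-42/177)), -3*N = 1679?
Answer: 2082548207172628/7203 ≈ 2.8912e+11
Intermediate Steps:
N = -1679/3 (N = -⅓*1679 = -1679/3 ≈ -559.67)
R = 5133/7 (R = -174/((-42*1/177)) = -174/(-14/59) = -174*(-59/14) = 5133/7 ≈ 733.29)
D = -7487952 (D = 2056*(-3642) = -7487952)
z = 5133/7 ≈ 733.29
(N + k(z)) + D = (-1679/3 + (5133/7)⁴) - 7487952 = (-1679/3 + 694200715640721/2401) - 7487952 = 2082602142890884/7203 - 7487952 = 2082548207172628/7203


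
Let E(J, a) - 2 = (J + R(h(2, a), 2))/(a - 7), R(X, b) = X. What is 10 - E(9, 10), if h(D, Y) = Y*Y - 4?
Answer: -27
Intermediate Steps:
h(D, Y) = -4 + Y**2 (h(D, Y) = Y**2 - 4 = -4 + Y**2)
E(J, a) = 2 + (-4 + J + a**2)/(-7 + a) (E(J, a) = 2 + (J + (-4 + a**2))/(a - 7) = 2 + (-4 + J + a**2)/(-7 + a))
10 - E(9, 10) = 10 - (-18 + 9 + 10**2 + 2*10)/(-7 + 10) = 10 - (-18 + 9 + 100 + 20)/3 = 10 - 111/3 = 10 - 1*37 = 10 - 37 = -27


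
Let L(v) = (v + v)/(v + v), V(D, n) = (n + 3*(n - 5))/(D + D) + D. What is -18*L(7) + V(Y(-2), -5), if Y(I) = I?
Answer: -45/4 ≈ -11.250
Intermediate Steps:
V(D, n) = D + (-15 + 4*n)/(2*D) (V(D, n) = (n + 3*(-5 + n))/((2*D)) + D = (n + (-15 + 3*n))*(1/(2*D)) + D = (-15 + 4*n)*(1/(2*D)) + D = (-15 + 4*n)/(2*D) + D = D + (-15 + 4*n)/(2*D))
L(v) = 1 (L(v) = (2*v)/((2*v)) = (2*v)*(1/(2*v)) = 1)
-18*L(7) + V(Y(-2), -5) = -18*1 + (-15/2 + (-2)² + 2*(-5))/(-2) = -18 - (-15/2 + 4 - 10)/2 = -18 - ½*(-27/2) = -18 + 27/4 = -45/4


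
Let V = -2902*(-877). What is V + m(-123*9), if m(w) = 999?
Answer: 2546053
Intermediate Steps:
V = 2545054
V + m(-123*9) = 2545054 + 999 = 2546053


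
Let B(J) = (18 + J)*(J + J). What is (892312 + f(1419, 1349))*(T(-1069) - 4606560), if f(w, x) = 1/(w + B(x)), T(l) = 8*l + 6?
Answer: -15194133358617290226/3689585 ≈ -4.1181e+12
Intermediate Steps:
B(J) = 2*J*(18 + J) (B(J) = (18 + J)*(2*J) = 2*J*(18 + J))
T(l) = 6 + 8*l
f(w, x) = 1/(w + 2*x*(18 + x))
(892312 + f(1419, 1349))*(T(-1069) - 4606560) = (892312 + 1/(1419 + 2*1349*(18 + 1349)))*((6 + 8*(-1069)) - 4606560) = (892312 + 1/(1419 + 2*1349*1367))*((6 - 8552) - 4606560) = (892312 + 1/(1419 + 3688166))*(-8546 - 4606560) = (892312 + 1/3689585)*(-4615106) = (3292260970521/3689585)*(-4615106) = -15194133358617290226/3689585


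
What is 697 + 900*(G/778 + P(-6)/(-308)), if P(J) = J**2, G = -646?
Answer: -4657559/29953 ≈ -155.50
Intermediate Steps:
697 + 900*(G/778 + P(-6)/(-308)) = 697 + 900*(-646/778 + (-6)**2/(-308)) = 697 + 900*(-646*1/778 + 36*(-1/308)) = 697 + 900*(-323/389 - 9/77) = 697 + 900*(-28372/29953) = 697 - 25534800/29953 = -4657559/29953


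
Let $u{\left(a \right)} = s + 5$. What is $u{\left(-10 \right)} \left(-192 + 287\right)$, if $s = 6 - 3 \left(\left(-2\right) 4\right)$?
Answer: $3325$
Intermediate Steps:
$s = 30$ ($s = 6 - -24 = 6 + 24 = 30$)
$u{\left(a \right)} = 35$ ($u{\left(a \right)} = 30 + 5 = 35$)
$u{\left(-10 \right)} \left(-192 + 287\right) = 35 \left(-192 + 287\right) = 35 \cdot 95 = 3325$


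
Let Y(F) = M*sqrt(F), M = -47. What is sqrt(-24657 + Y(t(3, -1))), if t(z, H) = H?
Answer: sqrt(-24657 - 47*I) ≈ 0.15 - 157.03*I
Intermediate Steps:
Y(F) = -47*sqrt(F)
sqrt(-24657 + Y(t(3, -1))) = sqrt(-24657 - 47*I)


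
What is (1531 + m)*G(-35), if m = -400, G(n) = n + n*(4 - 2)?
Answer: -118755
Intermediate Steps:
G(n) = 3*n (G(n) = n + n*2 = n + 2*n = 3*n)
(1531 + m)*G(-35) = (1531 - 400)*(3*(-35)) = 1131*(-105) = -118755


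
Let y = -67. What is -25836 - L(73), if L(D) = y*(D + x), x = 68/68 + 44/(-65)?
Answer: -1360018/65 ≈ -20923.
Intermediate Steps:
x = 21/65 (x = 68*(1/68) + 44*(-1/65) = 1 - 44/65 = 21/65 ≈ 0.32308)
L(D) = -1407/65 - 67*D (L(D) = -67*(D + 21/65) = -67*(21/65 + D) = -1407/65 - 67*D)
-25836 - L(73) = -25836 - (-1407/65 - 67*73) = -25836 - (-1407/65 - 4891) = -25836 - 1*(-319322/65) = -25836 + 319322/65 = -1360018/65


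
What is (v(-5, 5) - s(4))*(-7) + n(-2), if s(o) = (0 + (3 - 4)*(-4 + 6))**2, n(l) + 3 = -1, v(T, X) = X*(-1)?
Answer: 59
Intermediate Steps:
v(T, X) = -X
n(l) = -4 (n(l) = -3 - 1 = -4)
s(o) = 4 (s(o) = (0 - 1*2)**2 = (0 - 2)**2 = (-2)**2 = 4)
(v(-5, 5) - s(4))*(-7) + n(-2) = (-1*5 - 1*4)*(-7) - 4 = (-5 - 4)*(-7) - 4 = -9*(-7) - 4 = 63 - 4 = 59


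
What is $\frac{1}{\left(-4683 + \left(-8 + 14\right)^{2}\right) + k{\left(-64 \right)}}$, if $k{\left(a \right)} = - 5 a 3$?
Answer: $- \frac{1}{3687} \approx -0.00027122$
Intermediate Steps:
$k{\left(a \right)} = - 15 a$
$\frac{1}{\left(-4683 + \left(-8 + 14\right)^{2}\right) + k{\left(-64 \right)}} = \frac{1}{\left(-4683 + \left(-8 + 14\right)^{2}\right) - -960} = \frac{1}{\left(-4683 + 6^{2}\right) + 960} = \frac{1}{\left(-4683 + 36\right) + 960} = \frac{1}{-4647 + 960} = \frac{1}{-3687} = - \frac{1}{3687}$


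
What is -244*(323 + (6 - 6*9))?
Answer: -67100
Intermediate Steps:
-244*(323 + (6 - 6*9)) = -244*(323 + (6 - 54)) = -244*(323 - 48) = -244*275 = -67100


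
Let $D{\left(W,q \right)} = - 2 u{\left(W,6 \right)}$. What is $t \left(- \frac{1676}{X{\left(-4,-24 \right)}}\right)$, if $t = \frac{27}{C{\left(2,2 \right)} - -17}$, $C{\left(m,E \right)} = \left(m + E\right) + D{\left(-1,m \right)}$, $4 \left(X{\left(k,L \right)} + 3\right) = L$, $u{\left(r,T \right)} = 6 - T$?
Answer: $\frac{1676}{7} \approx 239.43$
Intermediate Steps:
$X{\left(k,L \right)} = -3 + \frac{L}{4}$
$D{\left(W,q \right)} = 0$ ($D{\left(W,q \right)} = - 2 \left(6 - 6\right) = \left(-2\right) 0 = 0$)
$C{\left(m,E \right)} = E + m$ ($C{\left(m,E \right)} = \left(m + E\right) + 0 = \left(E + m\right) + 0 = E + m$)
$t = \frac{9}{7}$ ($t = \frac{27}{\left(2 + 2\right) - -17} = \frac{27}{4 + 17} = \frac{27}{21} = 27 \cdot \frac{1}{21} = \frac{9}{7} \approx 1.2857$)
$t \left(- \frac{1676}{X{\left(-4,-24 \right)}}\right) = \frac{9 \left(- \frac{1676}{-3 + \frac{1}{4} \left(-24\right)}\right)}{7} = \frac{9 \left(- \frac{1676}{-3 - 6}\right)}{7} = \frac{9 \left(- \frac{1676}{-9}\right)}{7} = \frac{9 \left(\left(-1676\right) \left(- \frac{1}{9}\right)\right)}{7} = \frac{9}{7} \cdot \frac{1676}{9} = \frac{1676}{7}$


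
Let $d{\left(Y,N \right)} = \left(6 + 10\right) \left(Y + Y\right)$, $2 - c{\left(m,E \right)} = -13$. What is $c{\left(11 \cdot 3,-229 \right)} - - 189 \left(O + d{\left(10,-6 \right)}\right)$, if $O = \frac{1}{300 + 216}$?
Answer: $\frac{10405203}{172} \approx 60495.0$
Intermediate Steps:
$c{\left(m,E \right)} = 15$ ($c{\left(m,E \right)} = 2 - -13 = 2 + 13 = 15$)
$d{\left(Y,N \right)} = 32 Y$ ($d{\left(Y,N \right)} = 16 \cdot 2 Y = 32 Y$)
$O = \frac{1}{516} \approx 0.001938$
$c{\left(11 \cdot 3,-229 \right)} - - 189 \left(O + d{\left(10,-6 \right)}\right) = 15 - - 189 \left(\frac{1}{516} + 32 \cdot 10\right) = 15 - - 189 \left(\frac{1}{516} + 320\right) = 15 - \left(-189\right) \frac{165121}{516} = 15 - - \frac{10402623}{172} = 15 + \frac{10402623}{172} = \frac{10405203}{172}$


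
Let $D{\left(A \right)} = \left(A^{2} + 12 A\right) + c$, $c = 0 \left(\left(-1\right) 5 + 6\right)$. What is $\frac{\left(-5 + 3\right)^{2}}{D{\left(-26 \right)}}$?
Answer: $\frac{1}{91} \approx 0.010989$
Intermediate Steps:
$c = 0$ ($c = 0 \left(-5 + 6\right) = 0 \cdot 1 = 0$)
$D{\left(A \right)} = A^{2} + 12 A$ ($D{\left(A \right)} = \left(A^{2} + 12 A\right) + 0 = A^{2} + 12 A$)
$\frac{\left(-5 + 3\right)^{2}}{D{\left(-26 \right)}} = \frac{\left(-5 + 3\right)^{2}}{\left(-26\right) \left(12 - 26\right)} = \frac{\left(-2\right)^{2}}{\left(-26\right) \left(-14\right)} = \frac{4}{364} = 4 \cdot \frac{1}{364} = \frac{1}{91}$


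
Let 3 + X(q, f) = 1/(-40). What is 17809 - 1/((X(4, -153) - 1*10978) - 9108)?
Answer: 14310617889/803561 ≈ 17809.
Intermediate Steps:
X(q, f) = -121/40 (X(q, f) = -3 + 1/(-40) = -3 - 1/40 = -121/40)
17809 - 1/((X(4, -153) - 1*10978) - 9108) = 17809 - 1/((-121/40 - 1*10978) - 9108) = 17809 - 1/((-121/40 - 10978) - 9108) = 17809 - 1/(-439241/40 - 9108) = 17809 - 1/(-803561/40) = 17809 - 1*(-40/803561) = 17809 + 40/803561 = 14310617889/803561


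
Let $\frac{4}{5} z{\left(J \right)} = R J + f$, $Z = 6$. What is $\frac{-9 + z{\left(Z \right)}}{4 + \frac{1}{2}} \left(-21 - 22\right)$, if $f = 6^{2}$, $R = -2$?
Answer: $- \frac{602}{3} \approx -200.67$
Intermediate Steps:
$f = 36$
$z{\left(J \right)} = 45 - \frac{5 J}{2}$ ($z{\left(J \right)} = \frac{5 \left(- 2 J + 36\right)}{4} = \frac{5 \left(36 - 2 J\right)}{4} = 45 - \frac{5 J}{2}$)
$\frac{-9 + z{\left(Z \right)}}{4 + \frac{1}{2}} \left(-21 - 22\right) = \frac{-9 + \left(45 - 15\right)}{4 + \frac{1}{2}} \left(-21 - 22\right) = \frac{-9 + \left(45 - 15\right)}{4 + \frac{1}{2}} \left(-43\right) = \frac{-9 + 30}{\frac{9}{2}} \left(-43\right) = 21 \cdot \frac{2}{9} \left(-43\right) = \frac{14}{3} \left(-43\right) = - \frac{602}{3}$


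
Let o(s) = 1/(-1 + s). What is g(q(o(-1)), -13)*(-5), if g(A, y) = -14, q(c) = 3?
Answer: 70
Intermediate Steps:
g(q(o(-1)), -13)*(-5) = -14*(-5) = 70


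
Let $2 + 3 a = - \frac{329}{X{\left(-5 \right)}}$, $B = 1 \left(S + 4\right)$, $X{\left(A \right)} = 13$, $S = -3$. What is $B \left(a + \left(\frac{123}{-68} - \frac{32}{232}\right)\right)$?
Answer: $- \frac{849781}{76908} \approx -11.049$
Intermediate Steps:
$B = 1$ ($B = 1 \left(-3 + 4\right) = 1 \cdot 1 = 1$)
$a = - \frac{355}{39}$ ($a = - \frac{2}{3} + \frac{\left(-329\right) \frac{1}{13}}{3} = - \frac{2}{3} + \frac{1}{3} \left(- \frac{329}{13}\right) = - \frac{2}{3} - \frac{329}{39} = - \frac{355}{39} \approx -9.1026$)
$B \left(a + \left(\frac{123}{-68} - \frac{32}{232}\right)\right) = 1 \left(- \frac{355}{39} + \left(\frac{123}{-68} - \frac{32}{232}\right)\right) = 1 \left(- \frac{355}{39} + \left(123 \left(- \frac{1}{68}\right) - \frac{4}{29}\right)\right) = 1 \left(- \frac{355}{39} - \frac{3839}{1972}\right) = 1 \left(- \frac{849781}{76908}\right) = - \frac{849781}{76908}$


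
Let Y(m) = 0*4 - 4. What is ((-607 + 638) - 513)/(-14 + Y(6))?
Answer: 241/9 ≈ 26.778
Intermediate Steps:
Y(m) = -4 (Y(m) = 0 - 4 = -4)
((-607 + 638) - 513)/(-14 + Y(6)) = ((-607 + 638) - 513)/(-14 - 4) = (31 - 513)/(-18) = -1/18*(-482) = 241/9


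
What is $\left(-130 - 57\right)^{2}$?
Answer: $34969$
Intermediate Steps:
$\left(-130 - 57\right)^{2} = \left(-187\right)^{2} = 34969$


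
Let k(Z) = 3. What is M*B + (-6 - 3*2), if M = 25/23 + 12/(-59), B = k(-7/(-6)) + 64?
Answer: 64049/1357 ≈ 47.199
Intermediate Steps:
B = 67 (B = 3 + 64 = 67)
M = 1199/1357 (M = 25*(1/23) + 12*(-1/59) = 25/23 - 12/59 = 1199/1357 ≈ 0.88357)
M*B + (-6 - 3*2) = (1199/1357)*67 + (-6 - 3*2) = 80333/1357 + (-6 - 6) = 80333/1357 - 12 = 64049/1357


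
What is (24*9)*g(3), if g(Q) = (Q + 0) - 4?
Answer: -216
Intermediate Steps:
g(Q) = -4 + Q (g(Q) = Q - 4 = -4 + Q)
(24*9)*g(3) = (24*9)*(-4 + 3) = 216*(-1) = -216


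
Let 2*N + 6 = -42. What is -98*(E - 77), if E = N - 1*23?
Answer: 12152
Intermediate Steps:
N = -24 (N = -3 + (½)*(-42) = -3 - 21 = -24)
E = -47 (E = -24 - 1*23 = -24 - 23 = -47)
-98*(E - 77) = -98*(-47 - 77) = -98*(-124) = 12152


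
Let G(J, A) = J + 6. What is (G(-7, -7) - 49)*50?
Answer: -2500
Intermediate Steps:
G(J, A) = 6 + J
(G(-7, -7) - 49)*50 = ((6 - 7) - 49)*50 = (-1 - 49)*50 = -50*50 = -2500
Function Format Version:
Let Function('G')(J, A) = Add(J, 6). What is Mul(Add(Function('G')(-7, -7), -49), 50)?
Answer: -2500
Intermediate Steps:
Function('G')(J, A) = Add(6, J)
Mul(Add(Function('G')(-7, -7), -49), 50) = Mul(Add(Add(6, -7), -49), 50) = Mul(Add(-1, -49), 50) = Mul(-50, 50) = -2500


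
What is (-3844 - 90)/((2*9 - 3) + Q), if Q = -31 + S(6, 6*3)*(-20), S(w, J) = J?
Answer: 1967/188 ≈ 10.463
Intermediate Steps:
Q = -391 (Q = -31 + (6*3)*(-20) = -31 + 18*(-20) = -31 - 360 = -391)
(-3844 - 90)/((2*9 - 3) + Q) = (-3844 - 90)/((2*9 - 3) - 391) = -3934/((18 - 3) - 391) = -3934/(15 - 391) = -3934/(-376) = -3934*(-1/376) = 1967/188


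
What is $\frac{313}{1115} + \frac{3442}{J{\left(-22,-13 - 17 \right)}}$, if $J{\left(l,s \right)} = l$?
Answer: $- \frac{1915472}{12265} \approx -156.17$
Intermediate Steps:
$\frac{313}{1115} + \frac{3442}{J{\left(-22,-13 - 17 \right)}} = \frac{313}{1115} + \frac{3442}{-22} = 313 \cdot \frac{1}{1115} + 3442 \left(- \frac{1}{22}\right) = \frac{313}{1115} - \frac{1721}{11} = - \frac{1915472}{12265}$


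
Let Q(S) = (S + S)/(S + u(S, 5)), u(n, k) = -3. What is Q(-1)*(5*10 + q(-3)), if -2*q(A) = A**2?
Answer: 91/4 ≈ 22.750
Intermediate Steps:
q(A) = -A**2/2
Q(S) = 2*S/(-3 + S) (Q(S) = (S + S)/(S - 3) = (2*S)/(-3 + S) = 2*S/(-3 + S))
Q(-1)*(5*10 + q(-3)) = (2*(-1)/(-3 - 1))*(5*10 - 1/2*(-3)**2) = (2*(-1)/(-4))*(50 - 1/2*9) = (2*(-1)*(-1/4))*(50 - 9/2) = (1/2)*(91/2) = 91/4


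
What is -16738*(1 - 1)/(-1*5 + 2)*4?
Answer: 0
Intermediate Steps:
-16738*(1 - 1)/(-1*5 + 2)*4 = -16738*0/(-5 + 2)*4 = -16738*0/(-3)*4 = -16738*0*(-1/3)*4 = -0*4 = -16738*0 = 0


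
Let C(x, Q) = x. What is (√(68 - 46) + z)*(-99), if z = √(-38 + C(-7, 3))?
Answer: -99*√22 - 297*I*√5 ≈ -464.35 - 664.11*I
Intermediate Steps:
z = 3*I*√5 (z = √(-38 - 7) = √(-45) = 3*I*√5 ≈ 6.7082*I)
(√(68 - 46) + z)*(-99) = (√(68 - 46) + 3*I*√5)*(-99) = (√22 + 3*I*√5)*(-99) = -99*√22 - 297*I*√5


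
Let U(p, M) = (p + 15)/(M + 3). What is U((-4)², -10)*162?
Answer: -5022/7 ≈ -717.43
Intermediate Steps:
U(p, M) = (15 + p)/(3 + M)
U((-4)², -10)*162 = ((15 + (-4)²)/(3 - 10))*162 = ((15 + 16)/(-7))*162 = -⅐*31*162 = -31/7*162 = -5022/7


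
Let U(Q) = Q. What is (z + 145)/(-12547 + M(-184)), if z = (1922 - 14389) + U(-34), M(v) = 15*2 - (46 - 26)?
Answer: 12356/12537 ≈ 0.98556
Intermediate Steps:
M(v) = 10 (M(v) = 30 - 1*20 = 30 - 20 = 10)
z = -12501 (z = (1922 - 14389) - 34 = -12467 - 34 = -12501)
(z + 145)/(-12547 + M(-184)) = (-12501 + 145)/(-12547 + 10) = -12356/(-12537) = -12356*(-1/12537) = 12356/12537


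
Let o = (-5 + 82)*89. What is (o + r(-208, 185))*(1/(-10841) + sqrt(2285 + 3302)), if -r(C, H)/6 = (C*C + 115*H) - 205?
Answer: 379151/10841 - 379151*sqrt(5587) ≈ -2.8340e+7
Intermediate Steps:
r(C, H) = 1230 - 690*H - 6*C**2 (r(C, H) = -6*((C*C + 115*H) - 205) = -6*((C**2 + 115*H) - 205) = -6*(-205 + C**2 + 115*H) = 1230 - 690*H - 6*C**2)
o = 6853 (o = 77*89 = 6853)
(o + r(-208, 185))*(1/(-10841) + sqrt(2285 + 3302)) = (6853 + (1230 - 690*185 - 6*(-208)**2))*(1/(-10841) + sqrt(2285 + 3302)) = (6853 + (1230 - 127650 - 6*43264))*(-1/10841 + sqrt(5587)) = (6853 + (1230 - 127650 - 259584))*(-1/10841 + sqrt(5587)) = (6853 - 386004)*(-1/10841 + sqrt(5587)) = -379151*(-1/10841 + sqrt(5587)) = 379151/10841 - 379151*sqrt(5587)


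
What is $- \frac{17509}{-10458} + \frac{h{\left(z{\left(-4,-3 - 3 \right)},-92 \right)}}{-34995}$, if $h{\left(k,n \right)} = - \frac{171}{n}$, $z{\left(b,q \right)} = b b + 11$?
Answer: $\frac{9394856257}{5611658220} \approx 1.6742$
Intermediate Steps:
$z{\left(b,q \right)} = 11 + b^{2}$ ($z{\left(b,q \right)} = b^{2} + 11 = 11 + b^{2}$)
$- \frac{17509}{-10458} + \frac{h{\left(z{\left(-4,-3 - 3 \right)},-92 \right)}}{-34995} = - \frac{17509}{-10458} + \frac{\left(-171\right) \frac{1}{-92}}{-34995} = \left(-17509\right) \left(- \frac{1}{10458}\right) + \left(-171\right) \left(- \frac{1}{92}\right) \left(- \frac{1}{34995}\right) = \frac{17509}{10458} + \frac{171}{92} \left(- \frac{1}{34995}\right) = \frac{17509}{10458} - \frac{57}{1073180} = \frac{9394856257}{5611658220}$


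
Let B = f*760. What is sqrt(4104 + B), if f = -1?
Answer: 4*sqrt(209) ≈ 57.827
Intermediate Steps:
B = -760 (B = -1*760 = -760)
sqrt(4104 + B) = sqrt(4104 - 760) = sqrt(3344) = 4*sqrt(209)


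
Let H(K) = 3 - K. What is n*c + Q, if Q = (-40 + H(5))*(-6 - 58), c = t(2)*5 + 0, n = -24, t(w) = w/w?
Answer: 2568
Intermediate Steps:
t(w) = 1
c = 5 (c = 1*5 + 0 = 5 + 0 = 5)
Q = 2688 (Q = (-40 + (3 - 1*5))*(-6 - 58) = (-40 + (3 - 5))*(-64) = (-40 - 2)*(-64) = -42*(-64) = 2688)
n*c + Q = -24*5 + 2688 = -120 + 2688 = 2568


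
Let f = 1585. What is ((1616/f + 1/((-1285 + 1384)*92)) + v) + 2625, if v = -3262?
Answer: -9181126547/14436180 ≈ -635.98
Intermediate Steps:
((1616/f + 1/((-1285 + 1384)*92)) + v) + 2625 = ((1616/1585 + 1/((-1285 + 1384)*92)) - 3262) + 2625 = ((1616*(1/1585) + (1/92)/99) - 3262) + 2625 = ((1616/1585 + (1/99)*(1/92)) - 3262) + 2625 = ((1616/1585 + 1/9108) - 3262) + 2625 = (14720113/14436180 - 3262) + 2625 = -47076099047/14436180 + 2625 = -9181126547/14436180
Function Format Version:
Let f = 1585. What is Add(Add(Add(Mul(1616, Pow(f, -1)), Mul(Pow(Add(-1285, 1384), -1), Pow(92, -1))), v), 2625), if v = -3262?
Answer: Rational(-9181126547, 14436180) ≈ -635.98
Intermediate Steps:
Add(Add(Add(Mul(1616, Pow(f, -1)), Mul(Pow(Add(-1285, 1384), -1), Pow(92, -1))), v), 2625) = Add(Add(Add(Mul(1616, Pow(1585, -1)), Mul(Pow(Add(-1285, 1384), -1), Pow(92, -1))), -3262), 2625) = Add(Add(Add(Mul(1616, Rational(1, 1585)), Mul(Pow(99, -1), Rational(1, 92))), -3262), 2625) = Add(Add(Add(Rational(1616, 1585), Mul(Rational(1, 99), Rational(1, 92))), -3262), 2625) = Add(Add(Add(Rational(1616, 1585), Rational(1, 9108)), -3262), 2625) = Add(Add(Rational(14720113, 14436180), -3262), 2625) = Add(Rational(-47076099047, 14436180), 2625) = Rational(-9181126547, 14436180)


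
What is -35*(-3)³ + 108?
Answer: 1053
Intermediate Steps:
-35*(-3)³ + 108 = -35*(-27) + 108 = 945 + 108 = 1053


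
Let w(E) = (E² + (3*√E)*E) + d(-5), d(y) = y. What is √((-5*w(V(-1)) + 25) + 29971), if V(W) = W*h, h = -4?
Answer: √29821 ≈ 172.69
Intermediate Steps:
V(W) = -4*W (V(W) = W*(-4) = -4*W)
w(E) = -5 + E² + 3*E^(3/2) (w(E) = (E² + (3*√E)*E) - 5 = (E² + 3*E^(3/2)) - 5 = -5 + E² + 3*E^(3/2))
√((-5*w(V(-1)) + 25) + 29971) = √((-5*(-5 + (-4*(-1))² + 3*(-4*(-1))^(3/2)) + 25) + 29971) = √((-5*(-5 + 4² + 3*4^(3/2)) + 25) + 29971) = √((-5*(-5 + 16 + 3*8) + 25) + 29971) = √((-5*(-5 + 16 + 24) + 25) + 29971) = √((-5*35 + 25) + 29971) = √((-175 + 25) + 29971) = √(-150 + 29971) = √29821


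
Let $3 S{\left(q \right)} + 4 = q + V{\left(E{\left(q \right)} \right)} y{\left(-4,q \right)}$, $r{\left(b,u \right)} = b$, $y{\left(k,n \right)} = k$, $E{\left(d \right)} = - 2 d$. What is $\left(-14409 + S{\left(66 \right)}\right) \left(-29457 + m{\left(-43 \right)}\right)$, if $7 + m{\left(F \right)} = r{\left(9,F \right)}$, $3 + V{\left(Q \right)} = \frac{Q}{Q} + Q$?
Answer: $\frac{1255637195}{3} \approx 4.1855 \cdot 10^{8}$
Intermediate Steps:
$V{\left(Q \right)} = -2 + Q$ ($V{\left(Q \right)} = -3 + \left(\frac{Q}{Q} + Q\right) = -3 + \left(1 + Q\right) = -2 + Q$)
$m{\left(F \right)} = 2$ ($m{\left(F \right)} = -7 + 9 = 2$)
$S{\left(q \right)} = \frac{4}{3} + 3 q$ ($S{\left(q \right)} = - \frac{4}{3} + \frac{q + \left(-2 - 2 q\right) \left(-4\right)}{3} = - \frac{4}{3} + \frac{q + \left(8 + 8 q\right)}{3} = - \frac{4}{3} + \frac{8 + 9 q}{3} = - \frac{4}{3} + \left(\frac{8}{3} + 3 q\right) = \frac{4}{3} + 3 q$)
$\left(-14409 + S{\left(66 \right)}\right) \left(-29457 + m{\left(-43 \right)}\right) = \left(-14409 + \left(\frac{4}{3} + 3 \cdot 66\right)\right) \left(-29457 + 2\right) = \left(-14409 + \left(\frac{4}{3} + 198\right)\right) \left(-29455\right) = \left(-14409 + \frac{598}{3}\right) \left(-29455\right) = \left(- \frac{42629}{3}\right) \left(-29455\right) = \frac{1255637195}{3}$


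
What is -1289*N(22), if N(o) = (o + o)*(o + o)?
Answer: -2495504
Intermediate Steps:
N(o) = 4*o**2 (N(o) = (2*o)*(2*o) = 4*o**2)
-1289*N(22) = -5156*22**2 = -5156*484 = -1289*1936 = -2495504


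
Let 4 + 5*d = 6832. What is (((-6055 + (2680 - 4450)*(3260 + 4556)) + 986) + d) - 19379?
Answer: -69287012/5 ≈ -1.3857e+7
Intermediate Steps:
d = 6828/5 (d = -4/5 + (1/5)*6832 = -4/5 + 6832/5 = 6828/5 ≈ 1365.6)
(((-6055 + (2680 - 4450)*(3260 + 4556)) + 986) + d) - 19379 = (((-6055 + (2680 - 4450)*(3260 + 4556)) + 986) + 6828/5) - 19379 = (((-6055 - 1770*7816) + 986) + 6828/5) - 19379 = (((-6055 - 13834320) + 986) + 6828/5) - 19379 = ((-13840375 + 986) + 6828/5) - 19379 = (-13839389 + 6828/5) - 19379 = -69190117/5 - 19379 = -69287012/5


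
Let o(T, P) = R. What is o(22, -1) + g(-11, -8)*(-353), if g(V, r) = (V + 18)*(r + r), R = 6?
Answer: 39542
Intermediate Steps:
g(V, r) = 2*r*(18 + V) (g(V, r) = (18 + V)*(2*r) = 2*r*(18 + V))
o(T, P) = 6
o(22, -1) + g(-11, -8)*(-353) = 6 + (2*(-8)*(18 - 11))*(-353) = 6 + (2*(-8)*7)*(-353) = 6 - 112*(-353) = 6 + 39536 = 39542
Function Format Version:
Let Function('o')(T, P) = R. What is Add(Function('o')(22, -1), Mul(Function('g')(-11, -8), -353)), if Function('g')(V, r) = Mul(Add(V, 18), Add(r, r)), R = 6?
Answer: 39542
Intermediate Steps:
Function('g')(V, r) = Mul(2, r, Add(18, V)) (Function('g')(V, r) = Mul(Add(18, V), Mul(2, r)) = Mul(2, r, Add(18, V)))
Function('o')(T, P) = 6
Add(Function('o')(22, -1), Mul(Function('g')(-11, -8), -353)) = Add(6, Mul(Mul(2, -8, Add(18, -11)), -353)) = Add(6, Mul(Mul(2, -8, 7), -353)) = Add(6, Mul(-112, -353)) = Add(6, 39536) = 39542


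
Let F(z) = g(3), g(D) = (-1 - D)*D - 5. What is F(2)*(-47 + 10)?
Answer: 629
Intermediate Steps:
g(D) = -5 + D*(-1 - D) (g(D) = D*(-1 - D) - 5 = -5 + D*(-1 - D))
F(z) = -17 (F(z) = -5 - 1*3 - 1*3² = -5 - 3 - 1*9 = -5 - 3 - 9 = -17)
F(2)*(-47 + 10) = -17*(-47 + 10) = -17*(-37) = 629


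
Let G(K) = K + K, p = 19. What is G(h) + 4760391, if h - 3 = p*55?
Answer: 4762487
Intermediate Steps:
h = 1048 (h = 3 + 19*55 = 3 + 1045 = 1048)
G(K) = 2*K
G(h) + 4760391 = 2*1048 + 4760391 = 2096 + 4760391 = 4762487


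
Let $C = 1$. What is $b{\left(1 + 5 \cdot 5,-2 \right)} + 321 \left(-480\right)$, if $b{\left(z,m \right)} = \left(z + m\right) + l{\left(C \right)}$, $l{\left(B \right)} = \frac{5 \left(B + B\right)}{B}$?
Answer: $-154046$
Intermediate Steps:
$l{\left(B \right)} = 10$ ($l{\left(B \right)} = \frac{5 \cdot 2 B}{B} = \frac{10 B}{B} = 10$)
$b{\left(z,m \right)} = 10 + m + z$ ($b{\left(z,m \right)} = \left(z + m\right) + 10 = \left(m + z\right) + 10 = 10 + m + z$)
$b{\left(1 + 5 \cdot 5,-2 \right)} + 321 \left(-480\right) = \left(10 - 2 + \left(1 + 5 \cdot 5\right)\right) + 321 \left(-480\right) = \left(10 - 2 + \left(1 + 25\right)\right) - 154080 = \left(10 - 2 + 26\right) - 154080 = 34 - 154080 = -154046$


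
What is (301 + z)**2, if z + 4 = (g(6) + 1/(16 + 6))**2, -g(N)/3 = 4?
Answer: 45333648889/234256 ≈ 1.9352e+5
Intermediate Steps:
g(N) = -12 (g(N) = -3*4 = -12)
z = 67233/484 (z = -4 + (-12 + 1/(16 + 6))**2 = -4 + (-12 + 1/22)**2 = -4 + (-263/22)**2 = -4 + 69169/484 = 67233/484 ≈ 138.91)
(301 + z)**2 = (301 + 67233/484)**2 = (212917/484)**2 = 45333648889/234256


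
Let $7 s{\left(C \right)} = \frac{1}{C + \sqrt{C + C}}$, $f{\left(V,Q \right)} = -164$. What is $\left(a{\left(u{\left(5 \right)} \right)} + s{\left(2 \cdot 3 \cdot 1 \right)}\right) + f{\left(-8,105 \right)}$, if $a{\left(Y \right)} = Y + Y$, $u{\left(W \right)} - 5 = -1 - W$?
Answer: $- \frac{4647}{28} - \frac{\sqrt{3}}{84} \approx -165.98$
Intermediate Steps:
$u{\left(W \right)} = 4 - W$ ($u{\left(W \right)} = 5 - \left(1 + W\right) = 4 - W$)
$a{\left(Y \right)} = 2 Y$
$s{\left(C \right)} = \frac{1}{7 \left(C + \sqrt{2} \sqrt{C}\right)}$ ($s{\left(C \right)} = \frac{1}{7 \left(C + \sqrt{C + C}\right)} = \frac{1}{7 \left(C + \sqrt{2 C}\right)} = \frac{1}{7 \left(C + \sqrt{2} \sqrt{C}\right)}$)
$\left(a{\left(u{\left(5 \right)} \right)} + s{\left(2 \cdot 3 \cdot 1 \right)}\right) + f{\left(-8,105 \right)} = \left(2 \left(4 - 5\right) + \frac{1}{7 \left(2 \cdot 3 \cdot 1 + \sqrt{2} \sqrt{2 \cdot 3 \cdot 1}\right)}\right) - 164 = \left(2 \left(4 - 5\right) + \frac{1}{7 \left(6 \cdot 1 + \sqrt{2} \sqrt{6 \cdot 1}\right)}\right) - 164 = \left(2 \left(-1\right) + \frac{1}{7 \left(6 + \sqrt{2} \sqrt{6}\right)}\right) - 164 = \left(-2 + \frac{1}{7 \left(6 + 2 \sqrt{3}\right)}\right) - 164 = -166 + \frac{1}{7 \left(6 + 2 \sqrt{3}\right)}$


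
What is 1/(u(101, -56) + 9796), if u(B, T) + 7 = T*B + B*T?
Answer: -1/1523 ≈ -0.00065660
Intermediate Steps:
u(B, T) = -7 + 2*B*T (u(B, T) = -7 + (T*B + B*T) = -7 + (B*T + B*T) = -7 + 2*B*T)
1/(u(101, -56) + 9796) = 1/((-7 + 2*101*(-56)) + 9796) = 1/((-7 - 11312) + 9796) = 1/(-11319 + 9796) = 1/(-1523) = -1/1523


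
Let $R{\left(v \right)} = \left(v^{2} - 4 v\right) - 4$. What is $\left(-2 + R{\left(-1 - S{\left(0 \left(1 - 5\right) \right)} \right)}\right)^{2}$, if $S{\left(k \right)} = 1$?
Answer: $36$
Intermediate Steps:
$R{\left(v \right)} = -4 + v^{2} - 4 v$
$\left(-2 + R{\left(-1 - S{\left(0 \left(1 - 5\right) \right)} \right)}\right)^{2} = \left(-2 - \left(4 - \left(-1 - 1\right)^{2} + 4 \left(-1 - 1\right)\right)\right)^{2} = \left(-2 - \left(-4 - 4\right)\right)^{2} = \left(-2 + \left(-4 + 4 + 8\right)\right)^{2} = \left(-2 + 8\right)^{2} = 6^{2} = 36$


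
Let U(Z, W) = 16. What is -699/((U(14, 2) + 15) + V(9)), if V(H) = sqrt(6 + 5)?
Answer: -21669/950 + 699*sqrt(11)/950 ≈ -20.369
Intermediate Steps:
V(H) = sqrt(11)
-699/((U(14, 2) + 15) + V(9)) = -699/((16 + 15) + sqrt(11)) = -699/(31 + sqrt(11))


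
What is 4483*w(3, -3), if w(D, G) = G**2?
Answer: 40347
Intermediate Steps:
4483*w(3, -3) = 4483*(-3)**2 = 4483*9 = 40347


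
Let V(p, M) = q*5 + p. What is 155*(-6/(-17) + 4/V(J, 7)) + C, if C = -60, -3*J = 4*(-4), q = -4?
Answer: -8895/187 ≈ -47.567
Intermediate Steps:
J = 16/3 (J = -4*(-4)/3 = -⅓*(-16) = 16/3 ≈ 5.3333)
V(p, M) = -20 + p (V(p, M) = -4*5 + p = -20 + p)
155*(-6/(-17) + 4/V(J, 7)) + C = 155*(-6/(-17) + 4/(-20 + 16/3)) - 60 = 155*(-6*(-1/17) + 4/(-44/3)) - 60 = 155*(6/17 + 4*(-3/44)) - 60 = 155*(6/17 - 3/11) - 60 = 155*(15/187) - 60 = 2325/187 - 60 = -8895/187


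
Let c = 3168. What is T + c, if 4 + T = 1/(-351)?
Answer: 1110563/351 ≈ 3164.0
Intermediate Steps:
T = -1405/351 (T = -4 + 1/(-351) = -4 - 1/351 = -1405/351 ≈ -4.0028)
T + c = -1405/351 + 3168 = 1110563/351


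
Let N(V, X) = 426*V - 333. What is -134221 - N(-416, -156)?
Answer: 43328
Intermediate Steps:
N(V, X) = -333 + 426*V
-134221 - N(-416, -156) = -134221 - (-333 + 426*(-416)) = -134221 - (-333 - 177216) = -134221 - 1*(-177549) = -134221 + 177549 = 43328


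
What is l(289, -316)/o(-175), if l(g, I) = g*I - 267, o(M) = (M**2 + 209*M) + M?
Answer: 91591/6125 ≈ 14.954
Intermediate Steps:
o(M) = M**2 + 210*M
l(g, I) = -267 + I*g (l(g, I) = I*g - 267 = -267 + I*g)
l(289, -316)/o(-175) = (-267 - 316*289)/((-175*(210 - 175))) = (-267 - 91324)/((-175*35)) = -91591/(-6125) = -91591*(-1/6125) = 91591/6125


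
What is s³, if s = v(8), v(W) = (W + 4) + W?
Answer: 8000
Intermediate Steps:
v(W) = 4 + 2*W (v(W) = (4 + W) + W = 4 + 2*W)
s = 20 (s = 4 + 2*8 = 4 + 16 = 20)
s³ = 20³ = 8000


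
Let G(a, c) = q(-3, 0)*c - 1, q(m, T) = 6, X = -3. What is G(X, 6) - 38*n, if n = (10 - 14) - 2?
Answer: 263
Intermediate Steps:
n = -6 (n = -4 - 2 = -6)
G(a, c) = -1 + 6*c (G(a, c) = 6*c - 1 = -1 + 6*c)
G(X, 6) - 38*n = (-1 + 6*6) - 38*(-6) = (-1 + 36) + 228 = 35 + 228 = 263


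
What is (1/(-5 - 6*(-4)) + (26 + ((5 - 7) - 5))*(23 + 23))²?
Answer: 275792449/361 ≈ 7.6397e+5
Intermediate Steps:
(1/(-5 - 6*(-4)) + (26 + ((5 - 7) - 5))*(23 + 23))² = (1/(-5 + 24) + (26 + (-2 - 5))*46)² = (1/19 + (26 - 7)*46)² = (1/19 + 19*46)² = (1/19 + 874)² = (16607/19)² = 275792449/361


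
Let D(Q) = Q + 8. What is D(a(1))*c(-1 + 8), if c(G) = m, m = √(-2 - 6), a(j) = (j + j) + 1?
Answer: 22*I*√2 ≈ 31.113*I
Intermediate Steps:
a(j) = 1 + 2*j (a(j) = 2*j + 1 = 1 + 2*j)
D(Q) = 8 + Q
m = 2*I*√2 (m = √(-8) = 2*I*√2 ≈ 2.8284*I)
c(G) = 2*I*√2
D(a(1))*c(-1 + 8) = (8 + (1 + 2*1))*(2*I*√2) = (8 + (1 + 2))*(2*I*√2) = (8 + 3)*(2*I*√2) = 11*(2*I*√2) = 22*I*√2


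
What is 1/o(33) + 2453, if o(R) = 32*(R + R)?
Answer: 5180737/2112 ≈ 2453.0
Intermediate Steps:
o(R) = 64*R (o(R) = 32*(2*R) = 64*R)
1/o(33) + 2453 = 1/(64*33) + 2453 = 1/2112 + 2453 = 5180737/2112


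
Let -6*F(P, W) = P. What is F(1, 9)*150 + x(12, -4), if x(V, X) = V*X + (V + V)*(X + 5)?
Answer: -49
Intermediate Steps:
F(P, W) = -P/6
x(V, X) = V*X + 2*V*(5 + X) (x(V, X) = V*X + (2*V)*(5 + X) = V*X + 2*V*(5 + X))
F(1, 9)*150 + x(12, -4) = -⅙*1*150 + 12*(10 + 3*(-4)) = -⅙*150 + 12*(10 - 12) = -25 + 12*(-2) = -25 - 24 = -49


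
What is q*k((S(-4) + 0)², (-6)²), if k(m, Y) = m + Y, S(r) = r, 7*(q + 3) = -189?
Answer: -1560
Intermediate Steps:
q = -30 (q = -3 + (⅐)*(-189) = -3 - 27 = -30)
k(m, Y) = Y + m
q*k((S(-4) + 0)², (-6)²) = -30*((-6)² + (-4 + 0)²) = -30*(36 + (-4)²) = -30*(36 + 16) = -30*52 = -1560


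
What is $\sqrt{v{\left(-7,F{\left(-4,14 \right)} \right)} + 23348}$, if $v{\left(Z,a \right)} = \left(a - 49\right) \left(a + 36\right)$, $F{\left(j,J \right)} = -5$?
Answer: $\sqrt{21674} \approx 147.22$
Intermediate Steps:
$v{\left(Z,a \right)} = \left(-49 + a\right) \left(36 + a\right)$
$\sqrt{v{\left(-7,F{\left(-4,14 \right)} \right)} + 23348} = \sqrt{\left(-1764 + \left(-5\right)^{2} - -65\right) + 23348} = \sqrt{\left(-1764 + 25 + 65\right) + 23348} = \sqrt{-1674 + 23348} = \sqrt{21674}$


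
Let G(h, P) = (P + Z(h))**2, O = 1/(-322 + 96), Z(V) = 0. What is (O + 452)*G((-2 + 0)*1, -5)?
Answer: 2553775/226 ≈ 11300.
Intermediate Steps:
O = -1/226 (O = 1/(-226) = -1/226 ≈ -0.0044248)
G(h, P) = P**2 (G(h, P) = (P + 0)**2 = P**2)
(O + 452)*G((-2 + 0)*1, -5) = (-1/226 + 452)*(-5)**2 = (102151/226)*25 = 2553775/226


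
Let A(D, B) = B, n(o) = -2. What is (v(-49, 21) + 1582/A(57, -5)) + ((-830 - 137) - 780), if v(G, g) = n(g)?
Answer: -10327/5 ≈ -2065.4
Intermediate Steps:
v(G, g) = -2
(v(-49, 21) + 1582/A(57, -5)) + ((-830 - 137) - 780) = (-2 + 1582/(-5)) + ((-830 - 137) - 780) = (-2 + 1582*(-⅕)) + (-967 - 780) = (-2 - 1582/5) - 1747 = -1592/5 - 1747 = -10327/5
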